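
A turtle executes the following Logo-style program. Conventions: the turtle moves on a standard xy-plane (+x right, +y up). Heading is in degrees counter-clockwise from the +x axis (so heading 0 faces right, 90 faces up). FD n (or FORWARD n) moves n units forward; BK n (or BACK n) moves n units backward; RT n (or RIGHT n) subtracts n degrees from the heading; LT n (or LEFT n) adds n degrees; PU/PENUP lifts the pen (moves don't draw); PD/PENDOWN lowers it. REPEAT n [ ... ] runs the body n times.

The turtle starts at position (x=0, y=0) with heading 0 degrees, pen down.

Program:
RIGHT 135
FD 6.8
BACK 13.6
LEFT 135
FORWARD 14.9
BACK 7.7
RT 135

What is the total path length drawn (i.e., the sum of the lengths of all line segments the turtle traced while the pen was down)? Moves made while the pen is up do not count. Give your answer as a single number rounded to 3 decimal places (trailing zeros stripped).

Answer: 43

Derivation:
Executing turtle program step by step:
Start: pos=(0,0), heading=0, pen down
RT 135: heading 0 -> 225
FD 6.8: (0,0) -> (-4.808,-4.808) [heading=225, draw]
BK 13.6: (-4.808,-4.808) -> (4.808,4.808) [heading=225, draw]
LT 135: heading 225 -> 0
FD 14.9: (4.808,4.808) -> (19.708,4.808) [heading=0, draw]
BK 7.7: (19.708,4.808) -> (12.008,4.808) [heading=0, draw]
RT 135: heading 0 -> 225
Final: pos=(12.008,4.808), heading=225, 4 segment(s) drawn

Segment lengths:
  seg 1: (0,0) -> (-4.808,-4.808), length = 6.8
  seg 2: (-4.808,-4.808) -> (4.808,4.808), length = 13.6
  seg 3: (4.808,4.808) -> (19.708,4.808), length = 14.9
  seg 4: (19.708,4.808) -> (12.008,4.808), length = 7.7
Total = 43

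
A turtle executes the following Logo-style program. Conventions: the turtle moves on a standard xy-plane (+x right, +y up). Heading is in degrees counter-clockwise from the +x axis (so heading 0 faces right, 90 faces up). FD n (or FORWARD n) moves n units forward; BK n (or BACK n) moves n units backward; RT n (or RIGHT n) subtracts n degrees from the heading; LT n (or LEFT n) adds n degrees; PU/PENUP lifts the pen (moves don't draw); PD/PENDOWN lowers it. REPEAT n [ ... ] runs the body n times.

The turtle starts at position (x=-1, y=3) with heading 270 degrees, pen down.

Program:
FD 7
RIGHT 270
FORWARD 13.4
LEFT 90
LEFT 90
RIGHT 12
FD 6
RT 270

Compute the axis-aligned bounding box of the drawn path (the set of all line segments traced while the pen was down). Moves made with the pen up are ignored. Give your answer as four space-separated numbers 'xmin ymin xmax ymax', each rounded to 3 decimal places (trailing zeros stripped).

Answer: -1 -4 12.4 3

Derivation:
Executing turtle program step by step:
Start: pos=(-1,3), heading=270, pen down
FD 7: (-1,3) -> (-1,-4) [heading=270, draw]
RT 270: heading 270 -> 0
FD 13.4: (-1,-4) -> (12.4,-4) [heading=0, draw]
LT 90: heading 0 -> 90
LT 90: heading 90 -> 180
RT 12: heading 180 -> 168
FD 6: (12.4,-4) -> (6.531,-2.753) [heading=168, draw]
RT 270: heading 168 -> 258
Final: pos=(6.531,-2.753), heading=258, 3 segment(s) drawn

Segment endpoints: x in {-1, -1, 6.531, 12.4}, y in {-4, -2.753, 3}
xmin=-1, ymin=-4, xmax=12.4, ymax=3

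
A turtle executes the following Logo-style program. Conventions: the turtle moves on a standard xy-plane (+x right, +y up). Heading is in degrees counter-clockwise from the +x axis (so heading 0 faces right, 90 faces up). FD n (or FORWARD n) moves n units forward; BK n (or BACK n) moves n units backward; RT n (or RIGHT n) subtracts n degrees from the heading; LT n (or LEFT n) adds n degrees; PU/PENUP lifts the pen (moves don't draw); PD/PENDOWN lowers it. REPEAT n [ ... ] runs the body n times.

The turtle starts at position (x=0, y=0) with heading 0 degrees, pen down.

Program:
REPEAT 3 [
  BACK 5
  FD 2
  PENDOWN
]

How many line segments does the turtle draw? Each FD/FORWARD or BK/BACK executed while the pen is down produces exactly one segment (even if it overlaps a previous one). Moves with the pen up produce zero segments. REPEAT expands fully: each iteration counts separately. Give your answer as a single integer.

Executing turtle program step by step:
Start: pos=(0,0), heading=0, pen down
REPEAT 3 [
  -- iteration 1/3 --
  BK 5: (0,0) -> (-5,0) [heading=0, draw]
  FD 2: (-5,0) -> (-3,0) [heading=0, draw]
  PD: pen down
  -- iteration 2/3 --
  BK 5: (-3,0) -> (-8,0) [heading=0, draw]
  FD 2: (-8,0) -> (-6,0) [heading=0, draw]
  PD: pen down
  -- iteration 3/3 --
  BK 5: (-6,0) -> (-11,0) [heading=0, draw]
  FD 2: (-11,0) -> (-9,0) [heading=0, draw]
  PD: pen down
]
Final: pos=(-9,0), heading=0, 6 segment(s) drawn
Segments drawn: 6

Answer: 6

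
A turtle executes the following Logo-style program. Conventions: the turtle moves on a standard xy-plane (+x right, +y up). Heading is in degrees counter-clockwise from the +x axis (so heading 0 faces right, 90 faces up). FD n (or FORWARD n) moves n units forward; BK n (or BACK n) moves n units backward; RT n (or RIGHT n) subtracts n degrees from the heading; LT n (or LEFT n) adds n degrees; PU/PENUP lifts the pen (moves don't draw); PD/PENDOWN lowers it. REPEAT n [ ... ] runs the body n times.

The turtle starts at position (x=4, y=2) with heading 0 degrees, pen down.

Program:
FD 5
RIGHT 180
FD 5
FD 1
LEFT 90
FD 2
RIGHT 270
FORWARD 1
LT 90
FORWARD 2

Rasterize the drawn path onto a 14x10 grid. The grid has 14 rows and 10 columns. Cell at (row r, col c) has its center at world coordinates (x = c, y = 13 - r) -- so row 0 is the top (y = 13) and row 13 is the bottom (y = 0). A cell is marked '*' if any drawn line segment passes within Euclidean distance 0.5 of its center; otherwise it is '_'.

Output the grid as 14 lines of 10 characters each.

Answer: __________
__________
__________
__________
__________
__________
__________
__________
__________
__________
__________
___*******
___**_____
___**_____

Derivation:
Segment 0: (4,2) -> (9,2)
Segment 1: (9,2) -> (4,2)
Segment 2: (4,2) -> (3,2)
Segment 3: (3,2) -> (3,-0)
Segment 4: (3,-0) -> (4,-0)
Segment 5: (4,-0) -> (4,2)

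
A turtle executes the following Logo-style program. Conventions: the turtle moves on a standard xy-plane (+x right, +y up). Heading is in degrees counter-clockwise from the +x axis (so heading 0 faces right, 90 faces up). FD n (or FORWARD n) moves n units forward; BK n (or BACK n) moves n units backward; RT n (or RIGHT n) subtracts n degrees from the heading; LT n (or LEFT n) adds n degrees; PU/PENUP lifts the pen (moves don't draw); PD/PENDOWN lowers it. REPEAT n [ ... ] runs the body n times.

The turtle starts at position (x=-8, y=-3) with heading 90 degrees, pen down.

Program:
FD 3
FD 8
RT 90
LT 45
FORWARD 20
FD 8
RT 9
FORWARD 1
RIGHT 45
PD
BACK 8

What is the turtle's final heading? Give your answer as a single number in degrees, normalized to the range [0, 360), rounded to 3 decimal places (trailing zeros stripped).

Answer: 351

Derivation:
Executing turtle program step by step:
Start: pos=(-8,-3), heading=90, pen down
FD 3: (-8,-3) -> (-8,0) [heading=90, draw]
FD 8: (-8,0) -> (-8,8) [heading=90, draw]
RT 90: heading 90 -> 0
LT 45: heading 0 -> 45
FD 20: (-8,8) -> (6.142,22.142) [heading=45, draw]
FD 8: (6.142,22.142) -> (11.799,27.799) [heading=45, draw]
RT 9: heading 45 -> 36
FD 1: (11.799,27.799) -> (12.608,28.387) [heading=36, draw]
RT 45: heading 36 -> 351
PD: pen down
BK 8: (12.608,28.387) -> (4.707,29.638) [heading=351, draw]
Final: pos=(4.707,29.638), heading=351, 6 segment(s) drawn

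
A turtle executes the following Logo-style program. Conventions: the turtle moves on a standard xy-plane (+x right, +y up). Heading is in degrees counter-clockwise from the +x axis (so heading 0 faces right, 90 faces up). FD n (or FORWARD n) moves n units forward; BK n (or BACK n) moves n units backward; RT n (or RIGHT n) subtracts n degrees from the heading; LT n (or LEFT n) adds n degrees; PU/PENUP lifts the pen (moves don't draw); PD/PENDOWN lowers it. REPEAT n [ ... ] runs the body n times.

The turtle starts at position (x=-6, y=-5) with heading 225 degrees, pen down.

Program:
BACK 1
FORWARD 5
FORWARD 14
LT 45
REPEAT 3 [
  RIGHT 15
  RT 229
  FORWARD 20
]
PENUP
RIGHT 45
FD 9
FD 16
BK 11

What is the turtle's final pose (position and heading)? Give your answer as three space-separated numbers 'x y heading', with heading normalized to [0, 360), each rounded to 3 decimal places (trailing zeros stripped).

Answer: -32.412 -23.835 213

Derivation:
Executing turtle program step by step:
Start: pos=(-6,-5), heading=225, pen down
BK 1: (-6,-5) -> (-5.293,-4.293) [heading=225, draw]
FD 5: (-5.293,-4.293) -> (-8.828,-7.828) [heading=225, draw]
FD 14: (-8.828,-7.828) -> (-18.728,-17.728) [heading=225, draw]
LT 45: heading 225 -> 270
REPEAT 3 [
  -- iteration 1/3 --
  RT 15: heading 270 -> 255
  RT 229: heading 255 -> 26
  FD 20: (-18.728,-17.728) -> (-0.752,-8.96) [heading=26, draw]
  -- iteration 2/3 --
  RT 15: heading 26 -> 11
  RT 229: heading 11 -> 142
  FD 20: (-0.752,-8.96) -> (-16.512,3.353) [heading=142, draw]
  -- iteration 3/3 --
  RT 15: heading 142 -> 127
  RT 229: heading 127 -> 258
  FD 20: (-16.512,3.353) -> (-20.67,-16.21) [heading=258, draw]
]
PU: pen up
RT 45: heading 258 -> 213
FD 9: (-20.67,-16.21) -> (-28.219,-21.112) [heading=213, move]
FD 16: (-28.219,-21.112) -> (-41.637,-29.826) [heading=213, move]
BK 11: (-41.637,-29.826) -> (-32.412,-23.835) [heading=213, move]
Final: pos=(-32.412,-23.835), heading=213, 6 segment(s) drawn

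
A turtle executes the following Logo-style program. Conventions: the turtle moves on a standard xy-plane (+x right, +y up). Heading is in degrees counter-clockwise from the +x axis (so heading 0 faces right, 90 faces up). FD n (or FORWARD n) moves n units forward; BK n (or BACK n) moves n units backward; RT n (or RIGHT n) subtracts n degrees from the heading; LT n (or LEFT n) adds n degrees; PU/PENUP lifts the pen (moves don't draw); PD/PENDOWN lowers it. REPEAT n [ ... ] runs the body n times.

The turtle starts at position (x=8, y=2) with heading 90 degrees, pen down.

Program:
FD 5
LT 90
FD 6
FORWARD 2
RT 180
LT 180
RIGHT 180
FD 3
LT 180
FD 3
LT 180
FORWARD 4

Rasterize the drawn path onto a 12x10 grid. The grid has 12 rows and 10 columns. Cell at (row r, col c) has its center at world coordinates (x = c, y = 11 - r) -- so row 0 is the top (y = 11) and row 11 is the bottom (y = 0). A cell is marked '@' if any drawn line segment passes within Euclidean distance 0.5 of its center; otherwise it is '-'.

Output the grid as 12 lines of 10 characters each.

Answer: ----------
----------
----------
----------
@@@@@@@@@-
--------@-
--------@-
--------@-
--------@-
--------@-
----------
----------

Derivation:
Segment 0: (8,2) -> (8,7)
Segment 1: (8,7) -> (2,7)
Segment 2: (2,7) -> (0,7)
Segment 3: (0,7) -> (3,7)
Segment 4: (3,7) -> (0,7)
Segment 5: (0,7) -> (4,7)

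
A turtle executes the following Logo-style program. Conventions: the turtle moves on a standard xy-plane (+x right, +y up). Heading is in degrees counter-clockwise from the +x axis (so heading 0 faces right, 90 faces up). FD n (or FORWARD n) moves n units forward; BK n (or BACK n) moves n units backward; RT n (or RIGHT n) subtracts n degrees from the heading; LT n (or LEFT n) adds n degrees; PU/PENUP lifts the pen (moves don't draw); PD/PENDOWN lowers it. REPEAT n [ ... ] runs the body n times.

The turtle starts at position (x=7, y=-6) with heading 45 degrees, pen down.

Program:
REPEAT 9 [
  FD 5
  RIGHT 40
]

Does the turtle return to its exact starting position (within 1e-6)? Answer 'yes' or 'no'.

Executing turtle program step by step:
Start: pos=(7,-6), heading=45, pen down
REPEAT 9 [
  -- iteration 1/9 --
  FD 5: (7,-6) -> (10.536,-2.464) [heading=45, draw]
  RT 40: heading 45 -> 5
  -- iteration 2/9 --
  FD 5: (10.536,-2.464) -> (15.517,-2.029) [heading=5, draw]
  RT 40: heading 5 -> 325
  -- iteration 3/9 --
  FD 5: (15.517,-2.029) -> (19.612,-4.897) [heading=325, draw]
  RT 40: heading 325 -> 285
  -- iteration 4/9 --
  FD 5: (19.612,-4.897) -> (20.906,-9.726) [heading=285, draw]
  RT 40: heading 285 -> 245
  -- iteration 5/9 --
  FD 5: (20.906,-9.726) -> (18.793,-14.258) [heading=245, draw]
  RT 40: heading 245 -> 205
  -- iteration 6/9 --
  FD 5: (18.793,-14.258) -> (14.262,-16.371) [heading=205, draw]
  RT 40: heading 205 -> 165
  -- iteration 7/9 --
  FD 5: (14.262,-16.371) -> (9.432,-15.077) [heading=165, draw]
  RT 40: heading 165 -> 125
  -- iteration 8/9 --
  FD 5: (9.432,-15.077) -> (6.564,-10.981) [heading=125, draw]
  RT 40: heading 125 -> 85
  -- iteration 9/9 --
  FD 5: (6.564,-10.981) -> (7,-6) [heading=85, draw]
  RT 40: heading 85 -> 45
]
Final: pos=(7,-6), heading=45, 9 segment(s) drawn

Start position: (7, -6)
Final position: (7, -6)
Distance = 0; < 1e-6 -> CLOSED

Answer: yes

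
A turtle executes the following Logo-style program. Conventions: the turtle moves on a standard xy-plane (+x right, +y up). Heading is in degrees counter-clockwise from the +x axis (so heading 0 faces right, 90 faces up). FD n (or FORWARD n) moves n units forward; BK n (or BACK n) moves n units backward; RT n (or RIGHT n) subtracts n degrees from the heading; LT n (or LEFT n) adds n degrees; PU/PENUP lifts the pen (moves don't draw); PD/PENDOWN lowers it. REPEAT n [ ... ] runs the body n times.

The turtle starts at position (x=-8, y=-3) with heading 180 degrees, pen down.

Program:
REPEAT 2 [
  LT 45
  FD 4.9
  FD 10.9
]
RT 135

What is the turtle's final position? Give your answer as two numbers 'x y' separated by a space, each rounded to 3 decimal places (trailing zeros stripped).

Answer: -19.172 -29.972

Derivation:
Executing turtle program step by step:
Start: pos=(-8,-3), heading=180, pen down
REPEAT 2 [
  -- iteration 1/2 --
  LT 45: heading 180 -> 225
  FD 4.9: (-8,-3) -> (-11.465,-6.465) [heading=225, draw]
  FD 10.9: (-11.465,-6.465) -> (-19.172,-14.172) [heading=225, draw]
  -- iteration 2/2 --
  LT 45: heading 225 -> 270
  FD 4.9: (-19.172,-14.172) -> (-19.172,-19.072) [heading=270, draw]
  FD 10.9: (-19.172,-19.072) -> (-19.172,-29.972) [heading=270, draw]
]
RT 135: heading 270 -> 135
Final: pos=(-19.172,-29.972), heading=135, 4 segment(s) drawn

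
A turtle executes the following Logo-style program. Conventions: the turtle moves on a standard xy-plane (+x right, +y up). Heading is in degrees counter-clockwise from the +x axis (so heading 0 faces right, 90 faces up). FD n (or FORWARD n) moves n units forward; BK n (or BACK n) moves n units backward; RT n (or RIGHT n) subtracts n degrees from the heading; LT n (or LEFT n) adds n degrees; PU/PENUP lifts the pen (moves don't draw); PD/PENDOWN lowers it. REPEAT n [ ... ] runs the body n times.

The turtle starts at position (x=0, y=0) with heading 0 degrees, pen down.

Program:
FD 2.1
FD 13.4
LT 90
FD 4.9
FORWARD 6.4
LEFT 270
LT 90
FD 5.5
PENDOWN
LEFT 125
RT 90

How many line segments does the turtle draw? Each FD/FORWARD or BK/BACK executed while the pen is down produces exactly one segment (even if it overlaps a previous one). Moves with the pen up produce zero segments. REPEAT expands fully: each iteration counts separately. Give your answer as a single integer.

Answer: 5

Derivation:
Executing turtle program step by step:
Start: pos=(0,0), heading=0, pen down
FD 2.1: (0,0) -> (2.1,0) [heading=0, draw]
FD 13.4: (2.1,0) -> (15.5,0) [heading=0, draw]
LT 90: heading 0 -> 90
FD 4.9: (15.5,0) -> (15.5,4.9) [heading=90, draw]
FD 6.4: (15.5,4.9) -> (15.5,11.3) [heading=90, draw]
LT 270: heading 90 -> 0
LT 90: heading 0 -> 90
FD 5.5: (15.5,11.3) -> (15.5,16.8) [heading=90, draw]
PD: pen down
LT 125: heading 90 -> 215
RT 90: heading 215 -> 125
Final: pos=(15.5,16.8), heading=125, 5 segment(s) drawn
Segments drawn: 5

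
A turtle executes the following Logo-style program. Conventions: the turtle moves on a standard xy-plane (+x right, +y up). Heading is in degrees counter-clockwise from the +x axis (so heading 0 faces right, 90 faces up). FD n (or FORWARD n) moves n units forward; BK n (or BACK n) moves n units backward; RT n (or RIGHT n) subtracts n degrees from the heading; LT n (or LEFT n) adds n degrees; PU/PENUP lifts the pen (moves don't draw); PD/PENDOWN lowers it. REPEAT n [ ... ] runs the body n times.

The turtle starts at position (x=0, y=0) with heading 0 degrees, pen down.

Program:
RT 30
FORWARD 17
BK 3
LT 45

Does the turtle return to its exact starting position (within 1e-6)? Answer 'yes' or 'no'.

Executing turtle program step by step:
Start: pos=(0,0), heading=0, pen down
RT 30: heading 0 -> 330
FD 17: (0,0) -> (14.722,-8.5) [heading=330, draw]
BK 3: (14.722,-8.5) -> (12.124,-7) [heading=330, draw]
LT 45: heading 330 -> 15
Final: pos=(12.124,-7), heading=15, 2 segment(s) drawn

Start position: (0, 0)
Final position: (12.124, -7)
Distance = 14; >= 1e-6 -> NOT closed

Answer: no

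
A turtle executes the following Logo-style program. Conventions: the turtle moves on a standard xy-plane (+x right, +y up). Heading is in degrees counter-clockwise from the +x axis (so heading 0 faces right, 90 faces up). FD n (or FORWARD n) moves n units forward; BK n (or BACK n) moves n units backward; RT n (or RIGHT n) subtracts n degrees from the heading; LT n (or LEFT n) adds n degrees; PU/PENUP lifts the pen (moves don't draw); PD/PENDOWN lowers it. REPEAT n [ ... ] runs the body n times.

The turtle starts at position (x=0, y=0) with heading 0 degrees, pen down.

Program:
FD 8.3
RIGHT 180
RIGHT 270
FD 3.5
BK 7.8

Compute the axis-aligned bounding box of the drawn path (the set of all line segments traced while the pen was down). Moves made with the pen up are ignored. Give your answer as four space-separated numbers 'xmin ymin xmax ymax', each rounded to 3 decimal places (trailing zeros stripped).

Executing turtle program step by step:
Start: pos=(0,0), heading=0, pen down
FD 8.3: (0,0) -> (8.3,0) [heading=0, draw]
RT 180: heading 0 -> 180
RT 270: heading 180 -> 270
FD 3.5: (8.3,0) -> (8.3,-3.5) [heading=270, draw]
BK 7.8: (8.3,-3.5) -> (8.3,4.3) [heading=270, draw]
Final: pos=(8.3,4.3), heading=270, 3 segment(s) drawn

Segment endpoints: x in {0, 8.3, 8.3}, y in {-3.5, 0, 4.3}
xmin=0, ymin=-3.5, xmax=8.3, ymax=4.3

Answer: 0 -3.5 8.3 4.3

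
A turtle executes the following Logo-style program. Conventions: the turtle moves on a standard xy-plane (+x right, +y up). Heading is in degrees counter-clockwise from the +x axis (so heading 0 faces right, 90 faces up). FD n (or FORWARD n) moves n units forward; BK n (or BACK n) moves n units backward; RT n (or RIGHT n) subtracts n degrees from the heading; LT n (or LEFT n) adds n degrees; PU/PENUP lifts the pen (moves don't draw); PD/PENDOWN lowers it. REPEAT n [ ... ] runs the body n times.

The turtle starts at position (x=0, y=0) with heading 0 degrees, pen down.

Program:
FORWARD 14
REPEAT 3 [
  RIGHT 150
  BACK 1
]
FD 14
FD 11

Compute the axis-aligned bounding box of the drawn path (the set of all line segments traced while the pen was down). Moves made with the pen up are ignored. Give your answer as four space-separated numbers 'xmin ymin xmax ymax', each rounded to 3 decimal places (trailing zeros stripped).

Answer: 0 -24.366 14.866 0.634

Derivation:
Executing turtle program step by step:
Start: pos=(0,0), heading=0, pen down
FD 14: (0,0) -> (14,0) [heading=0, draw]
REPEAT 3 [
  -- iteration 1/3 --
  RT 150: heading 0 -> 210
  BK 1: (14,0) -> (14.866,0.5) [heading=210, draw]
  -- iteration 2/3 --
  RT 150: heading 210 -> 60
  BK 1: (14.866,0.5) -> (14.366,-0.366) [heading=60, draw]
  -- iteration 3/3 --
  RT 150: heading 60 -> 270
  BK 1: (14.366,-0.366) -> (14.366,0.634) [heading=270, draw]
]
FD 14: (14.366,0.634) -> (14.366,-13.366) [heading=270, draw]
FD 11: (14.366,-13.366) -> (14.366,-24.366) [heading=270, draw]
Final: pos=(14.366,-24.366), heading=270, 6 segment(s) drawn

Segment endpoints: x in {0, 14, 14.366, 14.366, 14.366, 14.866}, y in {-24.366, -13.366, -0.366, 0, 0.5, 0.634}
xmin=0, ymin=-24.366, xmax=14.866, ymax=0.634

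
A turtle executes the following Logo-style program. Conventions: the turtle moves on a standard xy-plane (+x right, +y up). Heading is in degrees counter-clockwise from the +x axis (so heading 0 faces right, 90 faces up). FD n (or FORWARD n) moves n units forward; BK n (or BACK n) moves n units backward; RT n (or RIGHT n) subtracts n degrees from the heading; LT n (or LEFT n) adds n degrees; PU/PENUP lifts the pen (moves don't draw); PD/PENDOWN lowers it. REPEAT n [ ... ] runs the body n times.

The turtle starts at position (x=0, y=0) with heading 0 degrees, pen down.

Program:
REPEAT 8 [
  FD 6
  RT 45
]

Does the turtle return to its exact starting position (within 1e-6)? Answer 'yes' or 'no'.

Executing turtle program step by step:
Start: pos=(0,0), heading=0, pen down
REPEAT 8 [
  -- iteration 1/8 --
  FD 6: (0,0) -> (6,0) [heading=0, draw]
  RT 45: heading 0 -> 315
  -- iteration 2/8 --
  FD 6: (6,0) -> (10.243,-4.243) [heading=315, draw]
  RT 45: heading 315 -> 270
  -- iteration 3/8 --
  FD 6: (10.243,-4.243) -> (10.243,-10.243) [heading=270, draw]
  RT 45: heading 270 -> 225
  -- iteration 4/8 --
  FD 6: (10.243,-10.243) -> (6,-14.485) [heading=225, draw]
  RT 45: heading 225 -> 180
  -- iteration 5/8 --
  FD 6: (6,-14.485) -> (0,-14.485) [heading=180, draw]
  RT 45: heading 180 -> 135
  -- iteration 6/8 --
  FD 6: (0,-14.485) -> (-4.243,-10.243) [heading=135, draw]
  RT 45: heading 135 -> 90
  -- iteration 7/8 --
  FD 6: (-4.243,-10.243) -> (-4.243,-4.243) [heading=90, draw]
  RT 45: heading 90 -> 45
  -- iteration 8/8 --
  FD 6: (-4.243,-4.243) -> (0,0) [heading=45, draw]
  RT 45: heading 45 -> 0
]
Final: pos=(0,0), heading=0, 8 segment(s) drawn

Start position: (0, 0)
Final position: (0, 0)
Distance = 0; < 1e-6 -> CLOSED

Answer: yes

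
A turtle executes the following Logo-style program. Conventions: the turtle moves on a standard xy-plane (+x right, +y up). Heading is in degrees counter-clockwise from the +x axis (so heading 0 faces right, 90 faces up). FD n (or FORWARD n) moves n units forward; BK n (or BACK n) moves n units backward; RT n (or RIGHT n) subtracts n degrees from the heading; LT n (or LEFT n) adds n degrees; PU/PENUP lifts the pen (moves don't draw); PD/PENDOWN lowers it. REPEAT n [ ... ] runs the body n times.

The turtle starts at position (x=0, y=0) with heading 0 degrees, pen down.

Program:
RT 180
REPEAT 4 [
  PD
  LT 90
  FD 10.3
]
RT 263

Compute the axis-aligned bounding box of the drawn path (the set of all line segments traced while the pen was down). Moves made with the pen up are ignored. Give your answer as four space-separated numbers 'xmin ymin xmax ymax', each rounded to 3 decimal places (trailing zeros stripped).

Executing turtle program step by step:
Start: pos=(0,0), heading=0, pen down
RT 180: heading 0 -> 180
REPEAT 4 [
  -- iteration 1/4 --
  PD: pen down
  LT 90: heading 180 -> 270
  FD 10.3: (0,0) -> (0,-10.3) [heading=270, draw]
  -- iteration 2/4 --
  PD: pen down
  LT 90: heading 270 -> 0
  FD 10.3: (0,-10.3) -> (10.3,-10.3) [heading=0, draw]
  -- iteration 3/4 --
  PD: pen down
  LT 90: heading 0 -> 90
  FD 10.3: (10.3,-10.3) -> (10.3,0) [heading=90, draw]
  -- iteration 4/4 --
  PD: pen down
  LT 90: heading 90 -> 180
  FD 10.3: (10.3,0) -> (0,0) [heading=180, draw]
]
RT 263: heading 180 -> 277
Final: pos=(0,0), heading=277, 4 segment(s) drawn

Segment endpoints: x in {0, 0, 10.3}, y in {-10.3, 0, 0}
xmin=0, ymin=-10.3, xmax=10.3, ymax=0

Answer: 0 -10.3 10.3 0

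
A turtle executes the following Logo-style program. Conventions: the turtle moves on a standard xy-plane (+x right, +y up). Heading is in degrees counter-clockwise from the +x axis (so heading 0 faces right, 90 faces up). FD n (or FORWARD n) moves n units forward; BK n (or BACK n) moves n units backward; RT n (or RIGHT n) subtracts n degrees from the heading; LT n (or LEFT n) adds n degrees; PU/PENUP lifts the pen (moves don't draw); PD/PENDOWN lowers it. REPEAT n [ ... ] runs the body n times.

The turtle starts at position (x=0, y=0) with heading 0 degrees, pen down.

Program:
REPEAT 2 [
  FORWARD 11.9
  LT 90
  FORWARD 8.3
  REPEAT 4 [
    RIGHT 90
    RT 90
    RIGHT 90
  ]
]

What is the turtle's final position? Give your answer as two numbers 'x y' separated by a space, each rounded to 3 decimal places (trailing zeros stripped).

Answer: 3.6 20.2

Derivation:
Executing turtle program step by step:
Start: pos=(0,0), heading=0, pen down
REPEAT 2 [
  -- iteration 1/2 --
  FD 11.9: (0,0) -> (11.9,0) [heading=0, draw]
  LT 90: heading 0 -> 90
  FD 8.3: (11.9,0) -> (11.9,8.3) [heading=90, draw]
  REPEAT 4 [
    -- iteration 1/4 --
    RT 90: heading 90 -> 0
    RT 90: heading 0 -> 270
    RT 90: heading 270 -> 180
    -- iteration 2/4 --
    RT 90: heading 180 -> 90
    RT 90: heading 90 -> 0
    RT 90: heading 0 -> 270
    -- iteration 3/4 --
    RT 90: heading 270 -> 180
    RT 90: heading 180 -> 90
    RT 90: heading 90 -> 0
    -- iteration 4/4 --
    RT 90: heading 0 -> 270
    RT 90: heading 270 -> 180
    RT 90: heading 180 -> 90
  ]
  -- iteration 2/2 --
  FD 11.9: (11.9,8.3) -> (11.9,20.2) [heading=90, draw]
  LT 90: heading 90 -> 180
  FD 8.3: (11.9,20.2) -> (3.6,20.2) [heading=180, draw]
  REPEAT 4 [
    -- iteration 1/4 --
    RT 90: heading 180 -> 90
    RT 90: heading 90 -> 0
    RT 90: heading 0 -> 270
    -- iteration 2/4 --
    RT 90: heading 270 -> 180
    RT 90: heading 180 -> 90
    RT 90: heading 90 -> 0
    -- iteration 3/4 --
    RT 90: heading 0 -> 270
    RT 90: heading 270 -> 180
    RT 90: heading 180 -> 90
    -- iteration 4/4 --
    RT 90: heading 90 -> 0
    RT 90: heading 0 -> 270
    RT 90: heading 270 -> 180
  ]
]
Final: pos=(3.6,20.2), heading=180, 4 segment(s) drawn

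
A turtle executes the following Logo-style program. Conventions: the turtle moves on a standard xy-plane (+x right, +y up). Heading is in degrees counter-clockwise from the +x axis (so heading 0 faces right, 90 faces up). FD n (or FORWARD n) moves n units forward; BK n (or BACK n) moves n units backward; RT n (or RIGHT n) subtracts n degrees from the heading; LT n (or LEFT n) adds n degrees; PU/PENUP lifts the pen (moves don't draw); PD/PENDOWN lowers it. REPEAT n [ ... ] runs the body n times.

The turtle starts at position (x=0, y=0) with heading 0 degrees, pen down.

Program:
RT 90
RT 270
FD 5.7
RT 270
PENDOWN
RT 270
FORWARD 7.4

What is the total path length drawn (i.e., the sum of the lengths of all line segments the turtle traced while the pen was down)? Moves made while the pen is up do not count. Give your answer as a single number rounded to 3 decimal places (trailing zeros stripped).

Answer: 13.1

Derivation:
Executing turtle program step by step:
Start: pos=(0,0), heading=0, pen down
RT 90: heading 0 -> 270
RT 270: heading 270 -> 0
FD 5.7: (0,0) -> (5.7,0) [heading=0, draw]
RT 270: heading 0 -> 90
PD: pen down
RT 270: heading 90 -> 180
FD 7.4: (5.7,0) -> (-1.7,0) [heading=180, draw]
Final: pos=(-1.7,0), heading=180, 2 segment(s) drawn

Segment lengths:
  seg 1: (0,0) -> (5.7,0), length = 5.7
  seg 2: (5.7,0) -> (-1.7,0), length = 7.4
Total = 13.1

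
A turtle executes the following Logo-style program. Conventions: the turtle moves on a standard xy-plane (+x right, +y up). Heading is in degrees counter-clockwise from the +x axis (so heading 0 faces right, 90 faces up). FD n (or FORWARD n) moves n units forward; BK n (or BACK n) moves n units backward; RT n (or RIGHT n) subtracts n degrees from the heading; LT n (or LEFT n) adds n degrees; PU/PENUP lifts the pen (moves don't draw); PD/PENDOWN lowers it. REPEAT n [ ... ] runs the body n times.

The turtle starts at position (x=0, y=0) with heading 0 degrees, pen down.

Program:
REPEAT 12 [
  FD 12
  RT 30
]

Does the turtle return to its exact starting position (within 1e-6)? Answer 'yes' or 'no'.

Executing turtle program step by step:
Start: pos=(0,0), heading=0, pen down
REPEAT 12 [
  -- iteration 1/12 --
  FD 12: (0,0) -> (12,0) [heading=0, draw]
  RT 30: heading 0 -> 330
  -- iteration 2/12 --
  FD 12: (12,0) -> (22.392,-6) [heading=330, draw]
  RT 30: heading 330 -> 300
  -- iteration 3/12 --
  FD 12: (22.392,-6) -> (28.392,-16.392) [heading=300, draw]
  RT 30: heading 300 -> 270
  -- iteration 4/12 --
  FD 12: (28.392,-16.392) -> (28.392,-28.392) [heading=270, draw]
  RT 30: heading 270 -> 240
  -- iteration 5/12 --
  FD 12: (28.392,-28.392) -> (22.392,-38.785) [heading=240, draw]
  RT 30: heading 240 -> 210
  -- iteration 6/12 --
  FD 12: (22.392,-38.785) -> (12,-44.785) [heading=210, draw]
  RT 30: heading 210 -> 180
  -- iteration 7/12 --
  FD 12: (12,-44.785) -> (0,-44.785) [heading=180, draw]
  RT 30: heading 180 -> 150
  -- iteration 8/12 --
  FD 12: (0,-44.785) -> (-10.392,-38.785) [heading=150, draw]
  RT 30: heading 150 -> 120
  -- iteration 9/12 --
  FD 12: (-10.392,-38.785) -> (-16.392,-28.392) [heading=120, draw]
  RT 30: heading 120 -> 90
  -- iteration 10/12 --
  FD 12: (-16.392,-28.392) -> (-16.392,-16.392) [heading=90, draw]
  RT 30: heading 90 -> 60
  -- iteration 11/12 --
  FD 12: (-16.392,-16.392) -> (-10.392,-6) [heading=60, draw]
  RT 30: heading 60 -> 30
  -- iteration 12/12 --
  FD 12: (-10.392,-6) -> (0,0) [heading=30, draw]
  RT 30: heading 30 -> 0
]
Final: pos=(0,0), heading=0, 12 segment(s) drawn

Start position: (0, 0)
Final position: (0, 0)
Distance = 0; < 1e-6 -> CLOSED

Answer: yes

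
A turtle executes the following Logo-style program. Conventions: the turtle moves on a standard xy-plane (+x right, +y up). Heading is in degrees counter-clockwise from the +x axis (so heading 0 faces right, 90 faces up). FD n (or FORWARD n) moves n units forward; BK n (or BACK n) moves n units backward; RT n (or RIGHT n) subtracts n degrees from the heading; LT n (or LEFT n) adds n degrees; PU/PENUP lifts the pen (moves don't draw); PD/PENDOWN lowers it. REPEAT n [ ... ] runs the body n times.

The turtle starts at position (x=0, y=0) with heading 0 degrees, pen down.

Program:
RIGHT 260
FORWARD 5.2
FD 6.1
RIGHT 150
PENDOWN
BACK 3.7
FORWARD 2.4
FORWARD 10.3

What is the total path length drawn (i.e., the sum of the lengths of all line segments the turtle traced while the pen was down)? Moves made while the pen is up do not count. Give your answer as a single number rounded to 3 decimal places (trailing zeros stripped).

Executing turtle program step by step:
Start: pos=(0,0), heading=0, pen down
RT 260: heading 0 -> 100
FD 5.2: (0,0) -> (-0.903,5.121) [heading=100, draw]
FD 6.1: (-0.903,5.121) -> (-1.962,11.128) [heading=100, draw]
RT 150: heading 100 -> 310
PD: pen down
BK 3.7: (-1.962,11.128) -> (-4.341,13.963) [heading=310, draw]
FD 2.4: (-4.341,13.963) -> (-2.798,12.124) [heading=310, draw]
FD 10.3: (-2.798,12.124) -> (3.823,4.234) [heading=310, draw]
Final: pos=(3.823,4.234), heading=310, 5 segment(s) drawn

Segment lengths:
  seg 1: (0,0) -> (-0.903,5.121), length = 5.2
  seg 2: (-0.903,5.121) -> (-1.962,11.128), length = 6.1
  seg 3: (-1.962,11.128) -> (-4.341,13.963), length = 3.7
  seg 4: (-4.341,13.963) -> (-2.798,12.124), length = 2.4
  seg 5: (-2.798,12.124) -> (3.823,4.234), length = 10.3
Total = 27.7

Answer: 27.7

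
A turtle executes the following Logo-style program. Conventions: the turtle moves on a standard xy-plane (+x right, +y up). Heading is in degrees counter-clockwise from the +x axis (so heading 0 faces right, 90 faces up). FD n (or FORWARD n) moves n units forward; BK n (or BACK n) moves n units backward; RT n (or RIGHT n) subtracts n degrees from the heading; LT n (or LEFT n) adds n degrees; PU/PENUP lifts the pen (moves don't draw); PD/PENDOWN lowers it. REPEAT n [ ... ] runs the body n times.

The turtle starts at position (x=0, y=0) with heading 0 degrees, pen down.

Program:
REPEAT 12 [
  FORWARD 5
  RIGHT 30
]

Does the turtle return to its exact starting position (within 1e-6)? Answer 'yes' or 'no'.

Executing turtle program step by step:
Start: pos=(0,0), heading=0, pen down
REPEAT 12 [
  -- iteration 1/12 --
  FD 5: (0,0) -> (5,0) [heading=0, draw]
  RT 30: heading 0 -> 330
  -- iteration 2/12 --
  FD 5: (5,0) -> (9.33,-2.5) [heading=330, draw]
  RT 30: heading 330 -> 300
  -- iteration 3/12 --
  FD 5: (9.33,-2.5) -> (11.83,-6.83) [heading=300, draw]
  RT 30: heading 300 -> 270
  -- iteration 4/12 --
  FD 5: (11.83,-6.83) -> (11.83,-11.83) [heading=270, draw]
  RT 30: heading 270 -> 240
  -- iteration 5/12 --
  FD 5: (11.83,-11.83) -> (9.33,-16.16) [heading=240, draw]
  RT 30: heading 240 -> 210
  -- iteration 6/12 --
  FD 5: (9.33,-16.16) -> (5,-18.66) [heading=210, draw]
  RT 30: heading 210 -> 180
  -- iteration 7/12 --
  FD 5: (5,-18.66) -> (0,-18.66) [heading=180, draw]
  RT 30: heading 180 -> 150
  -- iteration 8/12 --
  FD 5: (0,-18.66) -> (-4.33,-16.16) [heading=150, draw]
  RT 30: heading 150 -> 120
  -- iteration 9/12 --
  FD 5: (-4.33,-16.16) -> (-6.83,-11.83) [heading=120, draw]
  RT 30: heading 120 -> 90
  -- iteration 10/12 --
  FD 5: (-6.83,-11.83) -> (-6.83,-6.83) [heading=90, draw]
  RT 30: heading 90 -> 60
  -- iteration 11/12 --
  FD 5: (-6.83,-6.83) -> (-4.33,-2.5) [heading=60, draw]
  RT 30: heading 60 -> 30
  -- iteration 12/12 --
  FD 5: (-4.33,-2.5) -> (0,0) [heading=30, draw]
  RT 30: heading 30 -> 0
]
Final: pos=(0,0), heading=0, 12 segment(s) drawn

Start position: (0, 0)
Final position: (0, 0)
Distance = 0; < 1e-6 -> CLOSED

Answer: yes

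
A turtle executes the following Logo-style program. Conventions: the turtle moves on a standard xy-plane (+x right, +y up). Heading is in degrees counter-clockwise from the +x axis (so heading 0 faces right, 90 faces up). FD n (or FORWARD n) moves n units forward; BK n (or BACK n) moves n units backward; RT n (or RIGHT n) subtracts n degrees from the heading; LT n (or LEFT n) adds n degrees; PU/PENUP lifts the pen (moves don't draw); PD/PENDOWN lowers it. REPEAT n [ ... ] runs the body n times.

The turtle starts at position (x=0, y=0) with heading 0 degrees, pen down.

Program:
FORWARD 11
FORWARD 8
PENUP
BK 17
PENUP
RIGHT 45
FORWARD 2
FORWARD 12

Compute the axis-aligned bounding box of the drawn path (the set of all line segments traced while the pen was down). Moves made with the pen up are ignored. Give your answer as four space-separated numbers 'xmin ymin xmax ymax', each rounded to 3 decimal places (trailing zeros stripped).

Answer: 0 0 19 0

Derivation:
Executing turtle program step by step:
Start: pos=(0,0), heading=0, pen down
FD 11: (0,0) -> (11,0) [heading=0, draw]
FD 8: (11,0) -> (19,0) [heading=0, draw]
PU: pen up
BK 17: (19,0) -> (2,0) [heading=0, move]
PU: pen up
RT 45: heading 0 -> 315
FD 2: (2,0) -> (3.414,-1.414) [heading=315, move]
FD 12: (3.414,-1.414) -> (11.899,-9.899) [heading=315, move]
Final: pos=(11.899,-9.899), heading=315, 2 segment(s) drawn

Segment endpoints: x in {0, 11, 19}, y in {0}
xmin=0, ymin=0, xmax=19, ymax=0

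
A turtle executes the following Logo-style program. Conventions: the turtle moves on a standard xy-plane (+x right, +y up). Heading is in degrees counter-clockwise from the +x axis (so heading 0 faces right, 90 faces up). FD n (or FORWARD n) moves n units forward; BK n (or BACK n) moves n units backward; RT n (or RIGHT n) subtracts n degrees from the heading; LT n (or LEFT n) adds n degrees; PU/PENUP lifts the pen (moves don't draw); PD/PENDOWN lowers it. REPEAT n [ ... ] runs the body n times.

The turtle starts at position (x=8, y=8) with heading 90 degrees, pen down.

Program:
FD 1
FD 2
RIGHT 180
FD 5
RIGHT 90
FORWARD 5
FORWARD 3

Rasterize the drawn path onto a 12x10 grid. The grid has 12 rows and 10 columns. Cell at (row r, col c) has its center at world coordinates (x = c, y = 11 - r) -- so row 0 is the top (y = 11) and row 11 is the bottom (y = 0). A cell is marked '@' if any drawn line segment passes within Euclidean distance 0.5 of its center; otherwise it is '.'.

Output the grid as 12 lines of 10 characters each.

Answer: ........@.
........@.
........@.
........@.
........@.
@@@@@@@@@.
..........
..........
..........
..........
..........
..........

Derivation:
Segment 0: (8,8) -> (8,9)
Segment 1: (8,9) -> (8,11)
Segment 2: (8,11) -> (8,6)
Segment 3: (8,6) -> (3,6)
Segment 4: (3,6) -> (0,6)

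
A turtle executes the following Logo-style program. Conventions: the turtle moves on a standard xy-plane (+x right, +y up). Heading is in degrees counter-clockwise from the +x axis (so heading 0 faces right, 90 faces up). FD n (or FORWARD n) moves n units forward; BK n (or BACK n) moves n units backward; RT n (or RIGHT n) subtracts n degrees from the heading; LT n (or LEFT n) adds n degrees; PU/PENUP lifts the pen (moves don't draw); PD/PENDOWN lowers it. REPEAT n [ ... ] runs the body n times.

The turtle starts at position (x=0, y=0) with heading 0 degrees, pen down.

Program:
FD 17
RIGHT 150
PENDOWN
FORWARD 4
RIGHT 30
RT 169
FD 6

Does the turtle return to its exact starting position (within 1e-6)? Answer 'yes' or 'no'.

Answer: no

Derivation:
Executing turtle program step by step:
Start: pos=(0,0), heading=0, pen down
FD 17: (0,0) -> (17,0) [heading=0, draw]
RT 150: heading 0 -> 210
PD: pen down
FD 4: (17,0) -> (13.536,-2) [heading=210, draw]
RT 30: heading 210 -> 180
RT 169: heading 180 -> 11
FD 6: (13.536,-2) -> (19.426,-0.855) [heading=11, draw]
Final: pos=(19.426,-0.855), heading=11, 3 segment(s) drawn

Start position: (0, 0)
Final position: (19.426, -0.855)
Distance = 19.444; >= 1e-6 -> NOT closed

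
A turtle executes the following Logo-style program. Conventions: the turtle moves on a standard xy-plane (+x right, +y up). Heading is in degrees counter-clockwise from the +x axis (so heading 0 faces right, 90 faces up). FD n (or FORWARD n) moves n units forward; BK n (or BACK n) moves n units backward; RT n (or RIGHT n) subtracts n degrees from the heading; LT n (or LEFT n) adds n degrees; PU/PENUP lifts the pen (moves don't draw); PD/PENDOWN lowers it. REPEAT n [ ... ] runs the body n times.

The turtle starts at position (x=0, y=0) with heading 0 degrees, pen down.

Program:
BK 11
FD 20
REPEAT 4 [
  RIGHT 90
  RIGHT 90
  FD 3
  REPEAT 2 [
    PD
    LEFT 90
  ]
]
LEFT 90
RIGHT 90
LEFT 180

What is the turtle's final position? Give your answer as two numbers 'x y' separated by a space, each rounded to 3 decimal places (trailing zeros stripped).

Answer: -3 0

Derivation:
Executing turtle program step by step:
Start: pos=(0,0), heading=0, pen down
BK 11: (0,0) -> (-11,0) [heading=0, draw]
FD 20: (-11,0) -> (9,0) [heading=0, draw]
REPEAT 4 [
  -- iteration 1/4 --
  RT 90: heading 0 -> 270
  RT 90: heading 270 -> 180
  FD 3: (9,0) -> (6,0) [heading=180, draw]
  REPEAT 2 [
    -- iteration 1/2 --
    PD: pen down
    LT 90: heading 180 -> 270
    -- iteration 2/2 --
    PD: pen down
    LT 90: heading 270 -> 0
  ]
  -- iteration 2/4 --
  RT 90: heading 0 -> 270
  RT 90: heading 270 -> 180
  FD 3: (6,0) -> (3,0) [heading=180, draw]
  REPEAT 2 [
    -- iteration 1/2 --
    PD: pen down
    LT 90: heading 180 -> 270
    -- iteration 2/2 --
    PD: pen down
    LT 90: heading 270 -> 0
  ]
  -- iteration 3/4 --
  RT 90: heading 0 -> 270
  RT 90: heading 270 -> 180
  FD 3: (3,0) -> (0,0) [heading=180, draw]
  REPEAT 2 [
    -- iteration 1/2 --
    PD: pen down
    LT 90: heading 180 -> 270
    -- iteration 2/2 --
    PD: pen down
    LT 90: heading 270 -> 0
  ]
  -- iteration 4/4 --
  RT 90: heading 0 -> 270
  RT 90: heading 270 -> 180
  FD 3: (0,0) -> (-3,0) [heading=180, draw]
  REPEAT 2 [
    -- iteration 1/2 --
    PD: pen down
    LT 90: heading 180 -> 270
    -- iteration 2/2 --
    PD: pen down
    LT 90: heading 270 -> 0
  ]
]
LT 90: heading 0 -> 90
RT 90: heading 90 -> 0
LT 180: heading 0 -> 180
Final: pos=(-3,0), heading=180, 6 segment(s) drawn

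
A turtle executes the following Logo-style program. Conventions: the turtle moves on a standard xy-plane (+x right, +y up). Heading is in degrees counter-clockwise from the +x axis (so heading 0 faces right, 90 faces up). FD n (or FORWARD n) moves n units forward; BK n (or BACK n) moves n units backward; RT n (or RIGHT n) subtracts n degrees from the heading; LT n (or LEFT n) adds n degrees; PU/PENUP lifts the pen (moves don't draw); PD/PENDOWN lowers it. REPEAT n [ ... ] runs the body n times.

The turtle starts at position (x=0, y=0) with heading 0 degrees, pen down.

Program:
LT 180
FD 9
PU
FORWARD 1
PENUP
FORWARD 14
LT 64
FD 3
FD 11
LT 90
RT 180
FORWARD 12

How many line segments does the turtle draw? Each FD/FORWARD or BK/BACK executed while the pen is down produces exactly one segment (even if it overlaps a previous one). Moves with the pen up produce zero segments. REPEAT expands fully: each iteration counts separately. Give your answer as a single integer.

Executing turtle program step by step:
Start: pos=(0,0), heading=0, pen down
LT 180: heading 0 -> 180
FD 9: (0,0) -> (-9,0) [heading=180, draw]
PU: pen up
FD 1: (-9,0) -> (-10,0) [heading=180, move]
PU: pen up
FD 14: (-10,0) -> (-24,0) [heading=180, move]
LT 64: heading 180 -> 244
FD 3: (-24,0) -> (-25.315,-2.696) [heading=244, move]
FD 11: (-25.315,-2.696) -> (-30.137,-12.583) [heading=244, move]
LT 90: heading 244 -> 334
RT 180: heading 334 -> 154
FD 12: (-30.137,-12.583) -> (-40.923,-7.323) [heading=154, move]
Final: pos=(-40.923,-7.323), heading=154, 1 segment(s) drawn
Segments drawn: 1

Answer: 1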